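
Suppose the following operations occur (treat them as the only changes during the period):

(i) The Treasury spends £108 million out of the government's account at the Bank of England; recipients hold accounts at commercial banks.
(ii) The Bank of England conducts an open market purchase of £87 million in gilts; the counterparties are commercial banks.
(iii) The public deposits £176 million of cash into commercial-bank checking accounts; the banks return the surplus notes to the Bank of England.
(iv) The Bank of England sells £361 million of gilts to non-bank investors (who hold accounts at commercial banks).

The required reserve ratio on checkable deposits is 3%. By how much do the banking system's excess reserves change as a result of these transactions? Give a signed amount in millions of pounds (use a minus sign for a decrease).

Government spending £108 million: reserves +£108M, deposits +£108M.
OMO purchase (from banks) £87 million: reserves +£87M, deposits 0.
Currency deposit £176 million: reserves +£176M, deposits +£176M.
Asset sale (to non-banks) £361 million: reserves −£361M, deposits −£361M.
Totals: Δreserves = +£10M, Δdeposits = −£77M.
Δrequired reserves = 3% × −£77M = −£2.31M.
Δexcess reserves = Δreserves − Δrequired = +£10M − (−£2.31M) = +£12.31 million.

+£12.31 million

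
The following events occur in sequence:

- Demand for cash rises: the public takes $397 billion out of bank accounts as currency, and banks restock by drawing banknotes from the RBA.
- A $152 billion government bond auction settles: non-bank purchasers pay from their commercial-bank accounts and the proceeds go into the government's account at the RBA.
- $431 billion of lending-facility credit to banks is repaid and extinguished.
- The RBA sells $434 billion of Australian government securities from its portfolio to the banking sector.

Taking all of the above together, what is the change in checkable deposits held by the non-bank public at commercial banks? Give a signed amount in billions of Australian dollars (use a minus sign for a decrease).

-$549 billion

RBA balance sheet:
  Assets:      Securities −$434B, Loans to banks −$431B
  Liabilities: Bank reserves −$1414B, Currency in circulation +$397B, Government deposits +$152B
Commercial banking system:
  Assets:      Reserves at CB −$1414B, Securities +$434B
  Liabilities: Checkable deposits −$549B, Borrowings from CB −$431B
So the change in checkable deposits held by the non-bank public at commercial banks is -$549 billion.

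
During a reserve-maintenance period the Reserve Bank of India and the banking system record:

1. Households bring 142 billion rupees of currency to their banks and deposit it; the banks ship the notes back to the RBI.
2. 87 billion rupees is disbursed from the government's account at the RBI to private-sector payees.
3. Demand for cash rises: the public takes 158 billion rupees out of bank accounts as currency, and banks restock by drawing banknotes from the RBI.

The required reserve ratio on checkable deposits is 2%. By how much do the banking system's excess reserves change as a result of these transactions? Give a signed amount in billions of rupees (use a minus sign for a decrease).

Currency deposit 142 billion rupees: reserves +142B, deposits +142B.
Government spending 87 billion rupees: reserves +87B, deposits +87B.
Currency withdrawal 158 billion rupees: reserves −158B, deposits −158B.
Totals: Δreserves = +71B, Δdeposits = +71B.
Δrequired reserves = 2% × +71B = +1.42B.
Δexcess reserves = Δreserves − Δrequired = +71B − (+1.42B) = +69.58 billion.

+69.58 billion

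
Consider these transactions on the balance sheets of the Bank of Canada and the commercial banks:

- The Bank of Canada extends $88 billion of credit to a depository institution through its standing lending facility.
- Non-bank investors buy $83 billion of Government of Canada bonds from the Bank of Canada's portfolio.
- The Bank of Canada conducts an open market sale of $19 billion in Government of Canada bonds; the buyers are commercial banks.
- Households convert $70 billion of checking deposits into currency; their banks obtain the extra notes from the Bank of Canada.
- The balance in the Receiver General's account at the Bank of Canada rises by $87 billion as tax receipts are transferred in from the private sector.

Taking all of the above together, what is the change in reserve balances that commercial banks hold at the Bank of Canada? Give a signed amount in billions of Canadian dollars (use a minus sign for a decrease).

Discount-window loan $88 billion: the loan is credited to the bank's reserve account → +$88B.
Asset sale (to non-banks) $83 billion: the non-bank buyers' banks settle from reserves → −$83B.
OMO sale (to banks) $19 billion: the buying banks pay out of their reserve balances → −$19B.
Currency withdrawal $70 billion: banks swap reserves for currency → −$70B.
Government account inflow $87 billion: funds move from bank reserves into the government account → −$87B.
Net: 88 − 83 − 19 − 70 − 87 = -$171 billion.

-$171 billion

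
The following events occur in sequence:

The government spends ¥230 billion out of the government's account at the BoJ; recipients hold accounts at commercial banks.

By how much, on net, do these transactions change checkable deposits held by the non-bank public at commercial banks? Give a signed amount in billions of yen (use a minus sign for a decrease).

BoJ balance sheet:
  Assets:      no change
  Liabilities: Bank reserves +¥230B, Government deposits −¥230B
Commercial banking system:
  Assets:      Reserves at CB +¥230B
  Liabilities: Checkable deposits +¥230B
So the change in checkable deposits held by the non-bank public at commercial banks is +¥230 billion.

+¥230 billion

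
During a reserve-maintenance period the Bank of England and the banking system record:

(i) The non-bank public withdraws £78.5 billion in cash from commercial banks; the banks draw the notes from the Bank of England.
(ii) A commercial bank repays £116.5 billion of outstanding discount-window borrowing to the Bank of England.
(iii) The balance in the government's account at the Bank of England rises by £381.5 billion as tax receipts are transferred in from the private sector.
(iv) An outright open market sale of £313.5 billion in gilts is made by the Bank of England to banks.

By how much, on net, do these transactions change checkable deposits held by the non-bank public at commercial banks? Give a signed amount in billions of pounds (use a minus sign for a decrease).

-£460 billion

Currency withdrawal £78.5 billion: non-bank counterparties' bank balances fall → −£78.5B.
Discount-window repayment £116.5 billion: the counterparty is a bank, so public deposits are unchanged → 0.
Government account inflow £381.5 billion: non-bank counterparties' bank balances fall → −£381.5B.
OMO sale (to banks) £313.5 billion: the counterparty is a bank, so public deposits are unchanged → 0.
Net: −78.5 + 0 − 381.5 + 0 = -£460 billion.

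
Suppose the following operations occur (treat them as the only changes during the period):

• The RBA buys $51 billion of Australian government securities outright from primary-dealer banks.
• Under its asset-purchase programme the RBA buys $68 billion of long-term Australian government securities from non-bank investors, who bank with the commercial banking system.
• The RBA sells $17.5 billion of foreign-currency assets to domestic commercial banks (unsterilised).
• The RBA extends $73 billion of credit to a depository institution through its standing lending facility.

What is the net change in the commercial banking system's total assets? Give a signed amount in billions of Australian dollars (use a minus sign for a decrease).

+$141 billion

OMO purchase (from banks) $51 billion: just an asset swap on bank balance sheets → 0.
Asset purchase (from non-banks) $68 billion: bank balance sheets expand → +$68B.
FX sale $17.5 billion: just an asset swap on bank balance sheets → 0.
Discount-window loan $73 billion: bank balance sheets expand → +$73B.
Net: 0 + 68 + 0 + 73 = +$141 billion.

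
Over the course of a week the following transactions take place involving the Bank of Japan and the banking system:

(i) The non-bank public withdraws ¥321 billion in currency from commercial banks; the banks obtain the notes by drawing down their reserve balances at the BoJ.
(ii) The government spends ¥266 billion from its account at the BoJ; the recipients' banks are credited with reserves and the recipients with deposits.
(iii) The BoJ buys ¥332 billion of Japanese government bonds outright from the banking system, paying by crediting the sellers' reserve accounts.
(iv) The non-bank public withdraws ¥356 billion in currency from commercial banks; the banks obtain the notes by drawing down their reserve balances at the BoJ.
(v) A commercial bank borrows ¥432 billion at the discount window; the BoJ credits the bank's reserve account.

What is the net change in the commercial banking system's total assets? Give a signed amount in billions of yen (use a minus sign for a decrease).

+¥21 billion

Currency withdrawal ¥321 billion: bank balance sheets shrink → −¥321B.
Government spending ¥266 billion: bank balance sheets expand → +¥266B.
OMO purchase (from banks) ¥332 billion: just an asset swap on bank balance sheets → 0.
Currency withdrawal ¥356 billion: bank balance sheets shrink → −¥356B.
Discount-window loan ¥432 billion: bank balance sheets expand → +¥432B.
Net: −321 + 266 + 0 − 356 + 432 = +¥21 billion.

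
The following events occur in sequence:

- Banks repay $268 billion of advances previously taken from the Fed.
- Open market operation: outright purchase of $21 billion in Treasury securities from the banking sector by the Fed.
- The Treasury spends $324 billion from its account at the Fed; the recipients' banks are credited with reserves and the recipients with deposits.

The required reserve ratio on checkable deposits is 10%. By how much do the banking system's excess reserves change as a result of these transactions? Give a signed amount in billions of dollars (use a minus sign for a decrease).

Discount-window repayment $268 billion: reserves −$268B, deposits 0.
OMO purchase (from banks) $21 billion: reserves +$21B, deposits 0.
Government spending $324 billion: reserves +$324B, deposits +$324B.
Totals: Δreserves = +$77B, Δdeposits = +$324B.
Δrequired reserves = 10% × +$324B = +$32.4B.
Δexcess reserves = Δreserves − Δrequired = +$77B − (+$32.4B) = +$44.6 billion.

+$44.6 billion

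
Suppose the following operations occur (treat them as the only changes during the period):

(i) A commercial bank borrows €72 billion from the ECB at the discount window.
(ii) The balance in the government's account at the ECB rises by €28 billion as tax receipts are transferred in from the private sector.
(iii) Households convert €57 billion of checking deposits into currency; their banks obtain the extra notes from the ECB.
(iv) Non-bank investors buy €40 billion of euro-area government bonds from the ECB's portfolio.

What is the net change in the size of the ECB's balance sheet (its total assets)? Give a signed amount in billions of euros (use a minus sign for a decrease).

Discount-window loan €72 billion: an ECB asset is acquired → +€72B.
Government account inflow €28 billion: only the composition of liabilities changes → 0.
Currency withdrawal €57 billion: only the composition of liabilities changes → 0.
Asset sale (to non-banks) €40 billion: an ECB asset is shed → −€40B.
Net: 72 + 0 + 0 − 40 = +€32 billion.

+€32 billion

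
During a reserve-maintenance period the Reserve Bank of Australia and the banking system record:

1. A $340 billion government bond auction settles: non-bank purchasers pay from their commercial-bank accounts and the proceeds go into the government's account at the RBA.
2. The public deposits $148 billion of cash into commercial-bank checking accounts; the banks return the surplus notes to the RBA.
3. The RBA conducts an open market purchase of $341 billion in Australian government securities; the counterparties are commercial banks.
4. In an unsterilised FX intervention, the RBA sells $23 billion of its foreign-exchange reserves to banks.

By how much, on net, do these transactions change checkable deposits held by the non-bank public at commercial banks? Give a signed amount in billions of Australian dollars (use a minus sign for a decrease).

-$192 billion

RBA balance sheet:
  Assets:      Securities +$341B, Foreign assets −$23B
  Liabilities: Bank reserves +$126B, Currency in circulation −$148B, Government deposits +$340B
Commercial banking system:
  Assets:      Reserves at CB +$126B, Securities −$341B, Foreign assets +$23B
  Liabilities: Checkable deposits −$192B
So the change in checkable deposits held by the non-bank public at commercial banks is -$192 billion.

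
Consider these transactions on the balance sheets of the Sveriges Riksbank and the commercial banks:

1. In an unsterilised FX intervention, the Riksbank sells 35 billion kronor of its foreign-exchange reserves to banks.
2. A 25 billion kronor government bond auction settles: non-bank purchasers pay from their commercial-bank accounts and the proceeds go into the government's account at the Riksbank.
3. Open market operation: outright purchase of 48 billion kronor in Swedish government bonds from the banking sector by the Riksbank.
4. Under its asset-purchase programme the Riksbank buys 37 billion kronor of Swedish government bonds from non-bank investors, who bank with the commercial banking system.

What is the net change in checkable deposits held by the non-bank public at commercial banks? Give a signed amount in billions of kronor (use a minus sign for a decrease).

FX sale 35 billion kronor: the counterparty is a bank, so public deposits are unchanged → 0.
Government account inflow 25 billion kronor: non-bank counterparties' bank balances fall → −25B.
OMO purchase (from banks) 48 billion kronor: the counterparty is a bank, so public deposits are unchanged → 0.
Asset purchase (from non-banks) 37 billion kronor: non-bank counterparties' bank balances rise → +37B.
Net: 0 − 25 + 0 + 37 = +12 billion.

+12 billion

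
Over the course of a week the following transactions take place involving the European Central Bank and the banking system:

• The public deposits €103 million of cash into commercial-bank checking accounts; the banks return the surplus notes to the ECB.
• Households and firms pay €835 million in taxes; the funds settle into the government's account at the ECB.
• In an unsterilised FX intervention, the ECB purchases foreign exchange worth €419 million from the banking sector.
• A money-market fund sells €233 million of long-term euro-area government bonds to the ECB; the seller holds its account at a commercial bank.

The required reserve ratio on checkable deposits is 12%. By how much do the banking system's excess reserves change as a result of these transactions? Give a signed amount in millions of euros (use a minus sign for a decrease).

Currency deposit €103 million: reserves +€103M, deposits +€103M.
Government account inflow €835 million: reserves −€835M, deposits −€835M.
FX purchase €419 million: reserves +€419M, deposits 0.
Asset purchase (from non-banks) €233 million: reserves +€233M, deposits +€233M.
Totals: Δreserves = −€80M, Δdeposits = −€499M.
Δrequired reserves = 12% × −€499M = −€59.88M.
Δexcess reserves = Δreserves − Δrequired = −€80M − (−€59.88M) = -€20.12 million.

-€20.12 million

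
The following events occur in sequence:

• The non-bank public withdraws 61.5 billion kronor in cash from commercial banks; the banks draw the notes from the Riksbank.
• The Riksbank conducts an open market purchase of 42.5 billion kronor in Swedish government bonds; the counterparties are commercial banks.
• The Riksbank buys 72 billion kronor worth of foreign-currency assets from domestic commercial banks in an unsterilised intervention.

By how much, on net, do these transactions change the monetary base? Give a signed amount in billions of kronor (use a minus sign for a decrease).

Riksbank balance sheet:
  Assets:      Securities +42.5B, Foreign assets +72B
  Liabilities: Bank reserves +53B, Currency in circulation +61.5B
Commercial banking system:
  Assets:      Reserves at CB +53B, Securities −42.5B, Foreign assets −72B
  Liabilities: Checkable deposits −61.5B
Monetary base = currency + reserves: +61.5B + (+53B) = +114.5 billion.

+114.5 billion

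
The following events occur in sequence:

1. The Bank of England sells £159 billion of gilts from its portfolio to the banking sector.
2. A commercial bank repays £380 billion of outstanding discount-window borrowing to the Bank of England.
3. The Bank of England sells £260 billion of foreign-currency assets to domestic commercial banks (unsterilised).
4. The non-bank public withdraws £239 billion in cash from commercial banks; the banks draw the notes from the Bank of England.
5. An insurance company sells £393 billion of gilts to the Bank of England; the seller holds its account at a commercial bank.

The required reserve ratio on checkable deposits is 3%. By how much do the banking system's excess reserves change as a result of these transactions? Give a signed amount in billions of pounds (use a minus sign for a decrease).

-£649.62 billion

OMO sale (to banks) £159 billion: reserves −£159B, deposits 0.
Discount-window repayment £380 billion: reserves −£380B, deposits 0.
FX sale £260 billion: reserves −£260B, deposits 0.
Currency withdrawal £239 billion: reserves −£239B, deposits −£239B.
Asset purchase (from non-banks) £393 billion: reserves +£393B, deposits +£393B.
Totals: Δreserves = −£645B, Δdeposits = +£154B.
Δrequired reserves = 3% × +£154B = +£4.62B.
Δexcess reserves = Δreserves − Δrequired = −£645B − (+£4.62B) = -£649.62 billion.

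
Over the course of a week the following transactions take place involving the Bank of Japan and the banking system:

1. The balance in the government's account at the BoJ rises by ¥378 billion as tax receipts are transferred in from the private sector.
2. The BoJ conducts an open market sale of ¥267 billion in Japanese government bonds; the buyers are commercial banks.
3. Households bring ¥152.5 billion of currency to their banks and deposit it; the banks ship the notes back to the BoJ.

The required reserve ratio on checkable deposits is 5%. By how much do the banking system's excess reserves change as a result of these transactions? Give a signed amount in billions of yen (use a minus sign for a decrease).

Government account inflow ¥378 billion: reserves −¥378B, deposits −¥378B.
OMO sale (to banks) ¥267 billion: reserves −¥267B, deposits 0.
Currency deposit ¥152.5 billion: reserves +¥152.5B, deposits +¥152.5B.
Totals: Δreserves = −¥492.5B, Δdeposits = −¥225.5B.
Δrequired reserves = 5% × −¥225.5B = −¥11.275B.
Δexcess reserves = Δreserves − Δrequired = −¥492.5B − (−¥11.275B) = -¥481.225 billion.

-¥481.225 billion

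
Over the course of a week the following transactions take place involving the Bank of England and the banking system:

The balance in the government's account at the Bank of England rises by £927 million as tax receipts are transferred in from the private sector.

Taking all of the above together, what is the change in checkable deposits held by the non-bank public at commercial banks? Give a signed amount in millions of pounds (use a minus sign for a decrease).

Government account inflow £927 million: non-bank counterparties' bank balances fall → −£927M.

-£927 million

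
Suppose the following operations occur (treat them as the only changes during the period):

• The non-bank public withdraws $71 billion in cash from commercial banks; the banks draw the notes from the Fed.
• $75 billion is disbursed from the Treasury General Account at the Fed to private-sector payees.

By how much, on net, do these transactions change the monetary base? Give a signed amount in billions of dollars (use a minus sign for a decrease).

+$75 billion

Currency withdrawal $71 billion: just a shift between currency and reserves — both are base money → 0.
Government spending $75 billion: a non-base liability converts back to reserves → +$75B.
Net: 0 + 75 = +$75 billion.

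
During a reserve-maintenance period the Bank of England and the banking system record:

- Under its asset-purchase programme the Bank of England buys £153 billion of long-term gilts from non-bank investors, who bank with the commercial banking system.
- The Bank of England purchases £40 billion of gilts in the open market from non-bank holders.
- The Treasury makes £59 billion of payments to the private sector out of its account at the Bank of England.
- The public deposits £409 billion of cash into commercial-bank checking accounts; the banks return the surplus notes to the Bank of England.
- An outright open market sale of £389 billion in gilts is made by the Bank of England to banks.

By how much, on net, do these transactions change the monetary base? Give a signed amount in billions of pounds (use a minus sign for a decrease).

-£137 billion

Bank of England balance sheet:
  Assets:      Securities −£196B
  Liabilities: Bank reserves +£272B, Currency in circulation −£409B, Government deposits −£59B
Monetary base = currency + reserves: −£409B + (+£272B) = -£137 billion.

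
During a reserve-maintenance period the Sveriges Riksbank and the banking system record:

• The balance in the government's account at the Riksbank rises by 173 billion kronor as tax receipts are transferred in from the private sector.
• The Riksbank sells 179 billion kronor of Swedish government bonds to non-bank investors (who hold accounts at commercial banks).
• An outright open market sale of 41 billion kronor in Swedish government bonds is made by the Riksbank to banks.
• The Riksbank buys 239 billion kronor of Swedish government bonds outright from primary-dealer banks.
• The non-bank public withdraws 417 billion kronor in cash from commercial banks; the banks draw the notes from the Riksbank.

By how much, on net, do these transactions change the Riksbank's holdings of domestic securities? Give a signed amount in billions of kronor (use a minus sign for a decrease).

+19 billion

Riksbank balance sheet:
  Assets:      Securities +19B
  Liabilities: Bank reserves −571B, Currency in circulation +417B, Government deposits +173B
Commercial banking system:
  Assets:      Reserves at CB −571B, Securities −198B
  Liabilities: Checkable deposits −769B
So the change in the Riksbank's holdings of domestic securities is +19 billion.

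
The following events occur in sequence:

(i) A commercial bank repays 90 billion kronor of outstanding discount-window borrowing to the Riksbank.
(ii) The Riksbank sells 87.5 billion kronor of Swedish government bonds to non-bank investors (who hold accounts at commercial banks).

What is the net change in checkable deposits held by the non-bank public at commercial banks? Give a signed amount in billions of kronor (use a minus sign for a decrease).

-87.5 billion

Riksbank balance sheet:
  Assets:      Securities −87.5B, Loans to banks −90B
  Liabilities: Bank reserves −177.5B
Commercial banking system:
  Assets:      Reserves at CB −177.5B
  Liabilities: Checkable deposits −87.5B, Borrowings from CB −90B
So the change in checkable deposits held by the non-bank public at commercial banks is -87.5 billion.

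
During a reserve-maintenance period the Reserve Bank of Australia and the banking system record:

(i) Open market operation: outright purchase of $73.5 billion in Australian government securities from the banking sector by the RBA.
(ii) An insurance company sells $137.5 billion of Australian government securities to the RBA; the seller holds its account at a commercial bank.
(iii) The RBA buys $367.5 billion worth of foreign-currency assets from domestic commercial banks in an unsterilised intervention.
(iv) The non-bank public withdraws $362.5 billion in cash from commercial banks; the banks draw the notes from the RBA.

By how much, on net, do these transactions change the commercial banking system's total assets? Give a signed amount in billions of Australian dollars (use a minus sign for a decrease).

OMO purchase (from banks) $73.5 billion: just an asset swap on bank balance sheets → 0.
Asset purchase (from non-banks) $137.5 billion: bank balance sheets expand → +$137.5B.
FX purchase $367.5 billion: just an asset swap on bank balance sheets → 0.
Currency withdrawal $362.5 billion: bank balance sheets shrink → −$362.5B.
Net: 0 + 137.5 + 0 − 362.5 = -$225 billion.

-$225 billion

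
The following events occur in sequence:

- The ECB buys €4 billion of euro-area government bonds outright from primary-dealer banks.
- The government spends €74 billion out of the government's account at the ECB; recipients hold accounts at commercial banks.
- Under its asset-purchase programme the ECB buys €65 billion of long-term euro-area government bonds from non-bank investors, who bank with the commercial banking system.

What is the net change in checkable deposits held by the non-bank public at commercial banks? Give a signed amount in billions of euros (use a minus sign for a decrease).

OMO purchase (from banks) €4 billion: the counterparty is a bank, so public deposits are unchanged → 0.
Government spending €74 billion: non-bank counterparties' bank balances rise → +€74B.
Asset purchase (from non-banks) €65 billion: non-bank counterparties' bank balances rise → +€65B.
Net: 0 + 74 + 65 = +€139 billion.

+€139 billion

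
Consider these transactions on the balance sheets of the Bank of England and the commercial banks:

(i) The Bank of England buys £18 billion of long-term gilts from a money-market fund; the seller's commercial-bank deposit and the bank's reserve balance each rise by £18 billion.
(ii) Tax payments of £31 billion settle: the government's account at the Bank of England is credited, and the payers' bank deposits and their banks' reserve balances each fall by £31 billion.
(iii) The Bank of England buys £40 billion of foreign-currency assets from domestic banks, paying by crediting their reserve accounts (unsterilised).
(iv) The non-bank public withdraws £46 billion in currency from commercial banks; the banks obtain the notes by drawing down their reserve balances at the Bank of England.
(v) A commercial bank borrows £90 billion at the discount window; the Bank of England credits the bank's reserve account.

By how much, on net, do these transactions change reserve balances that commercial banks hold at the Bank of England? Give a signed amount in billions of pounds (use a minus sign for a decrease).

+£71 billion

Asset purchase (from non-banks) £18 billion: the Bank of England pays by crediting reserve accounts → +£18B.
Government account inflow £31 billion: funds move from bank reserves into the government account → −£31B.
FX purchase £40 billion: the Bank of England pays by crediting reserve accounts → +£40B.
Currency withdrawal £46 billion: banks swap reserves for currency → −£46B.
Discount-window loan £90 billion: the loan is credited to the bank's reserve account → +£90B.
Net: 18 − 31 + 40 − 46 + 90 = +£71 billion.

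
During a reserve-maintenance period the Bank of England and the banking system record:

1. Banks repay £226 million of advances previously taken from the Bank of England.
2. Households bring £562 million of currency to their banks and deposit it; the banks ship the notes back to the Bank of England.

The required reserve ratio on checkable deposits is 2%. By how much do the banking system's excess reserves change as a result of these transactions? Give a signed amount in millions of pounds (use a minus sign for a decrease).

Discount-window repayment £226 million: reserves −£226M, deposits 0.
Currency deposit £562 million: reserves +£562M, deposits +£562M.
Totals: Δreserves = +£336M, Δdeposits = +£562M.
Δrequired reserves = 2% × +£562M = +£11.24M.
Δexcess reserves = Δreserves − Δrequired = +£336M − (+£11.24M) = +£324.76 million.

+£324.76 million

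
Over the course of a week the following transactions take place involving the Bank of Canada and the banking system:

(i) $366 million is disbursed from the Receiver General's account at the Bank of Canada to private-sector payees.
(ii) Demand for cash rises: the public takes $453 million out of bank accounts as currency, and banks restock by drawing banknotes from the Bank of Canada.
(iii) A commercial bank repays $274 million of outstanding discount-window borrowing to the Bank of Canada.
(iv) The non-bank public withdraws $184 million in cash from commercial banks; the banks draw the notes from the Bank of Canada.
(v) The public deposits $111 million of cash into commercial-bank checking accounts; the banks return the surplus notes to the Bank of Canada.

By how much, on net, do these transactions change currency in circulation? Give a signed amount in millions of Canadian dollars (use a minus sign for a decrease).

+$526 million

Bank of Canada balance sheet:
  Assets:      Loans to banks −$274M
  Liabilities: Bank reserves −$434M, Currency in circulation +$526M, Government deposits −$366M
Commercial banking system:
  Assets:      Reserves at CB −$434M
  Liabilities: Checkable deposits −$160M, Borrowings from CB −$274M
So the change in currency in circulation is +$526 million.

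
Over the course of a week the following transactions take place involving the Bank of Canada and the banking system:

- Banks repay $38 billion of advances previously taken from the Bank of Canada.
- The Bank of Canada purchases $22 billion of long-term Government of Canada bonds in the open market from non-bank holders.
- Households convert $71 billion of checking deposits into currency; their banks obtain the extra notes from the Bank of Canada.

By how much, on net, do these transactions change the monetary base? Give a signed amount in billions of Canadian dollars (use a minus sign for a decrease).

-$16 billion

Discount-window repayment $38 billion: Bank of Canada balance sheet contracts → −$38B.
Asset purchase (from non-banks) $22 billion: Bank of Canada balance sheet expands → +$22B.
Currency withdrawal $71 billion: just a shift between currency and reserves — both are base money → 0.
Net: −38 + 22 + 0 = -$16 billion.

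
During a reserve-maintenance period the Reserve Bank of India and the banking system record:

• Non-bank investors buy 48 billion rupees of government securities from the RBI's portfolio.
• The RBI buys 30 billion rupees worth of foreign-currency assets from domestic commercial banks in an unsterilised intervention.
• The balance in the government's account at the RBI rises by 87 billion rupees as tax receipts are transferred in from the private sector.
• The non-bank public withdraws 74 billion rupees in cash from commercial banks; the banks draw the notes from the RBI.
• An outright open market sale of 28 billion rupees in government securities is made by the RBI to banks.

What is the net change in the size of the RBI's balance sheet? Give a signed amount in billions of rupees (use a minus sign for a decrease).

RBI balance sheet:
  Assets:      Securities −76B, Foreign assets +30B
  Liabilities: Bank reserves −207B, Currency in circulation +74B, Government deposits +87B
Commercial banking system:
  Assets:      Reserves at CB −207B, Securities +28B, Foreign assets −30B
  Liabilities: Checkable deposits −209B
Change in total RBI assets = -46 billion.

-46 billion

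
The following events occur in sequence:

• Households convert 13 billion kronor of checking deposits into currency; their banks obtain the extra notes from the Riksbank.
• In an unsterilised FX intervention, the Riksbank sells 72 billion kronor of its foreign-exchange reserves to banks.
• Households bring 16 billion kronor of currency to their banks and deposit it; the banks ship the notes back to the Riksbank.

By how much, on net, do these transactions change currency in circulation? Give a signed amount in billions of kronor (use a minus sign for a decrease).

Currency withdrawal 13 billion kronor: notes leave the central bank → +13B.
FX sale 72 billion kronor: no currency enters or leaves circulation → 0.
Currency deposit 16 billion kronor: notes return to the central bank → −16B.
Net: 13 + 0 − 16 = -3 billion.

-3 billion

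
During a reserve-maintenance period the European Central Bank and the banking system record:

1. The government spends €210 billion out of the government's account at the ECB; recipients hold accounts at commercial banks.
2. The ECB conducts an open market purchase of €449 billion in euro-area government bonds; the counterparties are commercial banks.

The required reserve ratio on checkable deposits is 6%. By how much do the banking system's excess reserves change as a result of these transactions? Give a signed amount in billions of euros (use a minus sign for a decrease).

Government spending €210 billion: reserves +€210B, deposits +€210B.
OMO purchase (from banks) €449 billion: reserves +€449B, deposits 0.
Totals: Δreserves = +€659B, Δdeposits = +€210B.
Δrequired reserves = 6% × +€210B = +€12.6B.
Δexcess reserves = Δreserves − Δrequired = +€659B − (+€12.6B) = +€646.4 billion.

+€646.4 billion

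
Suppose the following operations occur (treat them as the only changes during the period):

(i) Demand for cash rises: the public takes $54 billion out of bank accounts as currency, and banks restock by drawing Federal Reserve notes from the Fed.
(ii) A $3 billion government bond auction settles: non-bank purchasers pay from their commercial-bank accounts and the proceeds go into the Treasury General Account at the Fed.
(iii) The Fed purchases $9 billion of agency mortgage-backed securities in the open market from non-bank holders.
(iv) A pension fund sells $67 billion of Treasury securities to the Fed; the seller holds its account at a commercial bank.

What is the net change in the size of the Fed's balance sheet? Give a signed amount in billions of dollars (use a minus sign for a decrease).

+$76 billion

Currency withdrawal $54 billion: only the composition of liabilities changes → 0.
Government account inflow $3 billion: only the composition of liabilities changes → 0.
Asset purchase (from non-banks) $9 billion: a Fed asset is acquired → +$9B.
Asset purchase (from non-banks) $67 billion: a Fed asset is acquired → +$67B.
Net: 0 + 0 + 9 + 67 = +$76 billion.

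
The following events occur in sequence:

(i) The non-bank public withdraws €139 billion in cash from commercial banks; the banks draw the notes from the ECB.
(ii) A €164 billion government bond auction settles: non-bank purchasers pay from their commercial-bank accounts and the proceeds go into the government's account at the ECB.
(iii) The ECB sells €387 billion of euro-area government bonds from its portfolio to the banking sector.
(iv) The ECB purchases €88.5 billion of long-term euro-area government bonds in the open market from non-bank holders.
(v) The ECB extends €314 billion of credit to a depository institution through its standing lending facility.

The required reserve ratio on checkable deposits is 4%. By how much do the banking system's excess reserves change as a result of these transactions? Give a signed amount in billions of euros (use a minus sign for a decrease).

Currency withdrawal €139 billion: reserves −€139B, deposits −€139B.
Government account inflow €164 billion: reserves −€164B, deposits −€164B.
OMO sale (to banks) €387 billion: reserves −€387B, deposits 0.
Asset purchase (from non-banks) €88.5 billion: reserves +€88.5B, deposits +€88.5B.
Discount-window loan €314 billion: reserves +€314B, deposits 0.
Totals: Δreserves = −€287.5B, Δdeposits = −€214.5B.
Δrequired reserves = 4% × −€214.5B = −€8.58B.
Δexcess reserves = Δreserves − Δrequired = −€287.5B − (−€8.58B) = -€278.92 billion.

-€278.92 billion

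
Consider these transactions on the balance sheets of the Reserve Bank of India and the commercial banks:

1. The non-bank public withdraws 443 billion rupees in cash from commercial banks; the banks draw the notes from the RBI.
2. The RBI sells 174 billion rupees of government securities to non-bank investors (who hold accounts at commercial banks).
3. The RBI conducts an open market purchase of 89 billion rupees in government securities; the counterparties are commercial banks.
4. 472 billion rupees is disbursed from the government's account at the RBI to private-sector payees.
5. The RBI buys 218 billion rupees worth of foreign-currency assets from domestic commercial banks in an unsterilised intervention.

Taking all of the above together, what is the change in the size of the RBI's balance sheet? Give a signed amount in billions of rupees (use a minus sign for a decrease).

Currency withdrawal 443 billion rupees: only the composition of liabilities changes → 0.
Asset sale (to non-banks) 174 billion rupees: an RBI asset is shed → −174B.
OMO purchase (from banks) 89 billion rupees: an RBI asset is acquired → +89B.
Government spending 472 billion rupees: only the composition of liabilities changes → 0.
FX purchase 218 billion rupees: an RBI asset is acquired → +218B.
Net: 0 − 174 + 89 + 0 + 218 = +133 billion.

+133 billion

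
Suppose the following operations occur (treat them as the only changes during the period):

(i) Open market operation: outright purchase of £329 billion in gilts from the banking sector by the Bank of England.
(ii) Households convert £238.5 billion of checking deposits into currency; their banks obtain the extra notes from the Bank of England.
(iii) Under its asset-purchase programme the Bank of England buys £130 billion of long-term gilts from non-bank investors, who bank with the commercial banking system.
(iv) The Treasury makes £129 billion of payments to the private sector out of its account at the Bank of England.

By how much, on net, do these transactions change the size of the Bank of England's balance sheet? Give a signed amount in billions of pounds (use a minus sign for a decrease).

+£459 billion

OMO purchase (from banks) £329 billion: a Bank of England asset is acquired → +£329B.
Currency withdrawal £238.5 billion: only the composition of liabilities changes → 0.
Asset purchase (from non-banks) £130 billion: a Bank of England asset is acquired → +£130B.
Government spending £129 billion: only the composition of liabilities changes → 0.
Net: 329 + 0 + 130 + 0 = +£459 billion.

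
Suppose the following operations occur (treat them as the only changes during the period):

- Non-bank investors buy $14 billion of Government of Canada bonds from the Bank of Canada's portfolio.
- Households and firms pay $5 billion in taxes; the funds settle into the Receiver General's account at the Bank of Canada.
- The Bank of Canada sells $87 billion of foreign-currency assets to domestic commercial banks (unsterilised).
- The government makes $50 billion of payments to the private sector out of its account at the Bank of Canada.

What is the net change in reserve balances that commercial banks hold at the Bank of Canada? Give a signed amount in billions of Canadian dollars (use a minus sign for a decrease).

Bank of Canada balance sheet:
  Assets:      Securities −$14B, Foreign assets −$87B
  Liabilities: Bank reserves −$56B, Government deposits −$45B
So the change in reserve balances that commercial banks hold at the Bank of Canada is -$56 billion.

-$56 billion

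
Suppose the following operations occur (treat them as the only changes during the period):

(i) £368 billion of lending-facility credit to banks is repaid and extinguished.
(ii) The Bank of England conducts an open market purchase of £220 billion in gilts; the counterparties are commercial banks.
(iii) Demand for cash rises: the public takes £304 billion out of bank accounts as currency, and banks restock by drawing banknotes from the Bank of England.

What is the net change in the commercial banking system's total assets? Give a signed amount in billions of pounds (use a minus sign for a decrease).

-£672 billion

Discount-window repayment £368 billion: bank balance sheets shrink → −£368B.
OMO purchase (from banks) £220 billion: just an asset swap on bank balance sheets → 0.
Currency withdrawal £304 billion: bank balance sheets shrink → −£304B.
Net: −368 + 0 − 304 = -£672 billion.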